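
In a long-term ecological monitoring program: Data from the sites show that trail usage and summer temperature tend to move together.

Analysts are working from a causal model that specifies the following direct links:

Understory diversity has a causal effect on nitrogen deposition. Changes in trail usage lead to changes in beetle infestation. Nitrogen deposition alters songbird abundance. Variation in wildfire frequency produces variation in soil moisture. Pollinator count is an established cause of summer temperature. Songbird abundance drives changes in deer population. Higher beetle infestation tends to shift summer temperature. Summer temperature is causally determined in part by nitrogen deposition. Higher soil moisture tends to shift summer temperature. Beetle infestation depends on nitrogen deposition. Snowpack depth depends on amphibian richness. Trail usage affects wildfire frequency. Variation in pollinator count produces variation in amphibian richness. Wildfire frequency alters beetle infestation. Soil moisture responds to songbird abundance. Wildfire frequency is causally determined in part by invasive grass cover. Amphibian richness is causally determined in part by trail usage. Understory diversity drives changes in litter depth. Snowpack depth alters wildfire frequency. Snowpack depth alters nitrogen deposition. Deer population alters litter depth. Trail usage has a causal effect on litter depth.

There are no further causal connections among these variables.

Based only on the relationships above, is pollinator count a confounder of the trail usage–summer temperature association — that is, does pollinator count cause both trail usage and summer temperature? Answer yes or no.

Pollinator count has no stated causal path to trail usage. A confounder must cause both variables, so pollinator count does not qualify.

no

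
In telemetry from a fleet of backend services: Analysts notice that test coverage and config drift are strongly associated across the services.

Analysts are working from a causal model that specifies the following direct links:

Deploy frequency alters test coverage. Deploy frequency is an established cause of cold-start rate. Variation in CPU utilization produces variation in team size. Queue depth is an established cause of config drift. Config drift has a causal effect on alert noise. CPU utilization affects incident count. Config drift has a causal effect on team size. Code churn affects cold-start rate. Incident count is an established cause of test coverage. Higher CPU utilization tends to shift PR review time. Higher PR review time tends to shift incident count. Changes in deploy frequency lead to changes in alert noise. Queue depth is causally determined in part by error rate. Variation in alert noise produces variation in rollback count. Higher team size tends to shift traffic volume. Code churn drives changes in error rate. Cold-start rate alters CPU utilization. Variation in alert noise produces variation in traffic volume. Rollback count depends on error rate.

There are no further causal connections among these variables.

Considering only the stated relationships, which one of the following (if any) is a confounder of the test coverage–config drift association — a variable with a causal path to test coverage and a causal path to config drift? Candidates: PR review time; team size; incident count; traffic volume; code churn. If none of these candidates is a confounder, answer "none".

Code churn causes test coverage (code churn → cold-start rate → CPU utilization → incident count → test coverage) and also causes config drift (code churn → error rate → queue depth → config drift); it is a common cause of both.
Each of the other candidates lacks a causal path to at least one of test coverage and config drift, so they do not confound the relationship.

code churn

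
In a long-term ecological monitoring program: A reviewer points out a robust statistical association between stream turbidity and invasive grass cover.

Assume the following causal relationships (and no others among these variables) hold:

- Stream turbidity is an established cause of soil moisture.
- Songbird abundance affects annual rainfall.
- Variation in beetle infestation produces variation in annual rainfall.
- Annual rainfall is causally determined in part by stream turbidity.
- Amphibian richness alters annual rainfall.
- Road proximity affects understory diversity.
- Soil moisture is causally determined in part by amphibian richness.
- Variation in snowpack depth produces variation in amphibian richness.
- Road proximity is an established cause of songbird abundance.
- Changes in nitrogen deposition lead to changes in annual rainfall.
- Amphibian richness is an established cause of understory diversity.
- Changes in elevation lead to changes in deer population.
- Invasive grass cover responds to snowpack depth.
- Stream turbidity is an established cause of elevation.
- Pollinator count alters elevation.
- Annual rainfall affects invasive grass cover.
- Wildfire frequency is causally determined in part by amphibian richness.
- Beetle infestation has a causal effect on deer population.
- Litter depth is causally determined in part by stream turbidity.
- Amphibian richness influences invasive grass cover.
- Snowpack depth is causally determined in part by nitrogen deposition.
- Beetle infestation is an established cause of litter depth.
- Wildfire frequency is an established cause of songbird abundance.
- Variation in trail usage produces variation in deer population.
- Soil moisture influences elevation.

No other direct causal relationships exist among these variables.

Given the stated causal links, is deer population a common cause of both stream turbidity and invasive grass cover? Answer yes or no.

no

Deer population has no stated causal path to either stream turbidity or invasive grass cover. A confounder must cause both variables, so deer population does not qualify.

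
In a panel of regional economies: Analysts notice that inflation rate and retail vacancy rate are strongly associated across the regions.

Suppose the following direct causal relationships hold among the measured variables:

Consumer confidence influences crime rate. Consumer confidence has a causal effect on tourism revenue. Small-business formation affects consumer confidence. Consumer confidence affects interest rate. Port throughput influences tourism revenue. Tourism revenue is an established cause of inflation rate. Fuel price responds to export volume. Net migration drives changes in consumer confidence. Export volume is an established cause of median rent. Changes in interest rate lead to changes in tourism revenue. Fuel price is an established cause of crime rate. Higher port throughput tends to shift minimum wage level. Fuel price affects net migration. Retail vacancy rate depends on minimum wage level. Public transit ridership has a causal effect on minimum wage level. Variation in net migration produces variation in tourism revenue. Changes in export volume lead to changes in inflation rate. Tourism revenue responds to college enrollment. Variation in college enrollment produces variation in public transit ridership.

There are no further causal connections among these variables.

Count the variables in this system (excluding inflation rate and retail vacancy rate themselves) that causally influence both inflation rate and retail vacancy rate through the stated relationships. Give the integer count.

The common causes are: college enrollment (to inflation rate via college enrollment → tourism revenue → inflation rate; to retail vacancy rate via college enrollment → public transit ridership → minimum wage level → retail vacancy rate); port throughput (to inflation rate via port throughput → tourism revenue → inflation rate; to retail vacancy rate via port throughput → minimum wage level → retail vacancy rate).
Every other variable lacks a causal path to at least one of inflation rate and retail vacancy rate.

2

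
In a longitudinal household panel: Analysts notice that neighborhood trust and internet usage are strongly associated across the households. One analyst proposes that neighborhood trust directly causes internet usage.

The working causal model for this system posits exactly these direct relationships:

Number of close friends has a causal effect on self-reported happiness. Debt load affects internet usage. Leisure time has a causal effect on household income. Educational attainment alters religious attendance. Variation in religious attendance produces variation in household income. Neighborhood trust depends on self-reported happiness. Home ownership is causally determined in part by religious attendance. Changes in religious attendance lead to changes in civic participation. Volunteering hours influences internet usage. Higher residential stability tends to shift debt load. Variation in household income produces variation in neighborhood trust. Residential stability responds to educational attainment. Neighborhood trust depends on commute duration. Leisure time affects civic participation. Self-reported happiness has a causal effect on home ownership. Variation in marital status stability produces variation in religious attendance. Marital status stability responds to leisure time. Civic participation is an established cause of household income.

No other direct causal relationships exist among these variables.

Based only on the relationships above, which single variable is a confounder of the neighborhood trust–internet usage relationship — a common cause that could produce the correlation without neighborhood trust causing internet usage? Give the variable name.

educational attainment

Educational attainment has a causal path to neighborhood trust (educational attainment → religious attendance → household income → neighborhood trust) and a separate causal path to internet usage (educational attainment → residential stability → debt load → internet usage), so it is a common cause of both.
No stated relationship gives neighborhood trust a causal route to internet usage, so the correlation is explained by the shared upstream cause rather than a direct effect.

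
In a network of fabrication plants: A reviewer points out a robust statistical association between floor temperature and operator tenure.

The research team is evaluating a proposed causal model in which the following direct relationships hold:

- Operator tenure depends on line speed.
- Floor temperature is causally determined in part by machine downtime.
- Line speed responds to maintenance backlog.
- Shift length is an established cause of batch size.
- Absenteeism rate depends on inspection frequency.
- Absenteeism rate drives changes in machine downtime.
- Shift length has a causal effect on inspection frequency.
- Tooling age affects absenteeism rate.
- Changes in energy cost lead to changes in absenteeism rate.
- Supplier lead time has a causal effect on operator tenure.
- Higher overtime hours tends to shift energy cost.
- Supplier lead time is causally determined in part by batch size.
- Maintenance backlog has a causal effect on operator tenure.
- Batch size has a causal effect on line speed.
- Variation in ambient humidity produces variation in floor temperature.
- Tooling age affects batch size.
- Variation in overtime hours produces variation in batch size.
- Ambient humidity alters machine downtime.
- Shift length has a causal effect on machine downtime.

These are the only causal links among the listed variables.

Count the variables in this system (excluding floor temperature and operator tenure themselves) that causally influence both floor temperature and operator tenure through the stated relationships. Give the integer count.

The common causes are: overtime hours (to floor temperature via overtime hours → energy cost → absenteeism rate → machine downtime → floor temperature; to operator tenure via overtime hours → batch size → supplier lead time → operator tenure); shift length (to floor temperature via shift length → machine downtime → floor temperature; to operator tenure via shift length → batch size → supplier lead time → operator tenure); tooling age (to floor temperature via tooling age → absenteeism rate → machine downtime → floor temperature; to operator tenure via tooling age → batch size → supplier lead time → operator tenure).
Every other variable lacks a causal path to at least one of floor temperature and operator tenure.

3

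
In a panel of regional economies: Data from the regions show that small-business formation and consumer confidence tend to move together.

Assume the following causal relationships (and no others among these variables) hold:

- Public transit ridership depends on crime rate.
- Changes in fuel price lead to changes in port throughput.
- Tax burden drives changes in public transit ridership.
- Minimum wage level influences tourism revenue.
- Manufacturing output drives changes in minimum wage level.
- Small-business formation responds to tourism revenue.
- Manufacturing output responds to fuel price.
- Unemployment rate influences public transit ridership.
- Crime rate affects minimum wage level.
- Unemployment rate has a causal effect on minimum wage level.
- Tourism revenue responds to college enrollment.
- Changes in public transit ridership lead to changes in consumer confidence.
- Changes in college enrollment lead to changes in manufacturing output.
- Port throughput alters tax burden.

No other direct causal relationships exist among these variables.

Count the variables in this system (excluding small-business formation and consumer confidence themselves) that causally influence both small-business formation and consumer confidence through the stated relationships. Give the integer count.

3

The common causes are: crime rate (to small-business formation via crime rate → minimum wage level → tourism revenue → small-business formation; to consumer confidence via crime rate → public transit ridership → consumer confidence); fuel price (to small-business formation via fuel price → manufacturing output → minimum wage level → tourism revenue → small-business formation; to consumer confidence via fuel price → port throughput → tax burden → public transit ridership → consumer confidence); unemployment rate (to small-business formation via unemployment rate → minimum wage level → tourism revenue → small-business formation; to consumer confidence via unemployment rate → public transit ridership → consumer confidence).
Every other variable lacks a causal path to at least one of small-business formation and consumer confidence.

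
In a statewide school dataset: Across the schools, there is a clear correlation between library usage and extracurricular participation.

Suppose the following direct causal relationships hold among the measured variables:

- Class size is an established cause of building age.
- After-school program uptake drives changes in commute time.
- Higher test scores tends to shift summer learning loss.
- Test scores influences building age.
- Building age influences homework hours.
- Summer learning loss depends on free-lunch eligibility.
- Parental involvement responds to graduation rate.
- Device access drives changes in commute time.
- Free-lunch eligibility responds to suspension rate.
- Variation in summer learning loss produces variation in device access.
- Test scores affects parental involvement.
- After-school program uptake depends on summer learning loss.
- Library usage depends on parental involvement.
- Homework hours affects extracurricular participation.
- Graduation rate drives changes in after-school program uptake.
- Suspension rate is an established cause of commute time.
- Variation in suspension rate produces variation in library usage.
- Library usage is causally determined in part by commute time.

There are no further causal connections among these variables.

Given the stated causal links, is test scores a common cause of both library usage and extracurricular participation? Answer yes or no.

yes

Test scores has a causal path to library usage (test scores → parental involvement → library usage) and to extracurricular participation (test scores → building age → homework hours → extracurricular participation), so it is a common cause of both — a confounder.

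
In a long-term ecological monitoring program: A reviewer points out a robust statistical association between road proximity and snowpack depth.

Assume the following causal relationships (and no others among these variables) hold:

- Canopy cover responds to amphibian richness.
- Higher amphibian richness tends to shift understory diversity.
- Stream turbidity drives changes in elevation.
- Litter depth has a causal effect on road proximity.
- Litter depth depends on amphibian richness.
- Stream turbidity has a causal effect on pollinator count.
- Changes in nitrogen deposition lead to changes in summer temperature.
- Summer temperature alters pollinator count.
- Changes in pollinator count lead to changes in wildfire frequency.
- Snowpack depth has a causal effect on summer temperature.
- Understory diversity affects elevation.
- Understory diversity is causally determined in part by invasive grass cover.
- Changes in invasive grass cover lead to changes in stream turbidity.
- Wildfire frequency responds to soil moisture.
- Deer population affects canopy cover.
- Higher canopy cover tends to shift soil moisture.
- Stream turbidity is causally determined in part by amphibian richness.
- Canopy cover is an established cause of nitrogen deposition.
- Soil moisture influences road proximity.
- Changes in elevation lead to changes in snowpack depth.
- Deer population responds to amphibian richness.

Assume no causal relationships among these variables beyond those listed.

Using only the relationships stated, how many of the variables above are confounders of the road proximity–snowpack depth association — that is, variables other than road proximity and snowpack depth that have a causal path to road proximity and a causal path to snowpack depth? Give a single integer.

1

The common causes are: amphibian richness (to road proximity via amphibian richness → litter depth → road proximity; to snowpack depth via amphibian richness → stream turbidity → elevation → snowpack depth).
Every other variable lacks a causal path to at least one of road proximity and snowpack depth.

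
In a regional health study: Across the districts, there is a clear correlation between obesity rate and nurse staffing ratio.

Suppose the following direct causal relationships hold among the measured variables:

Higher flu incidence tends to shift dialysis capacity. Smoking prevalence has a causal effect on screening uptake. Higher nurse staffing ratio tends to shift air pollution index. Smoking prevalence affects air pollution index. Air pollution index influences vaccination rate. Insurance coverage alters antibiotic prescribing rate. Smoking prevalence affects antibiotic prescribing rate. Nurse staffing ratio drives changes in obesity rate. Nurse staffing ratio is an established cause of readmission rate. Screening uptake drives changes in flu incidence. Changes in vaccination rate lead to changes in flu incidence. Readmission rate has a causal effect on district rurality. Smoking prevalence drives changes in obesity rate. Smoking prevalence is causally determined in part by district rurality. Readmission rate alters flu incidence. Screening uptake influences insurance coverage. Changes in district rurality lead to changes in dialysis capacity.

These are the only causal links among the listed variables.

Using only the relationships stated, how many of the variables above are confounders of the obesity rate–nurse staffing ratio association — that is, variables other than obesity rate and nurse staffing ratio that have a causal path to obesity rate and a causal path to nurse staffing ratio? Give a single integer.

0

No listed variable has a causal path to both obesity rate and nurse staffing ratio, so there are no common causes.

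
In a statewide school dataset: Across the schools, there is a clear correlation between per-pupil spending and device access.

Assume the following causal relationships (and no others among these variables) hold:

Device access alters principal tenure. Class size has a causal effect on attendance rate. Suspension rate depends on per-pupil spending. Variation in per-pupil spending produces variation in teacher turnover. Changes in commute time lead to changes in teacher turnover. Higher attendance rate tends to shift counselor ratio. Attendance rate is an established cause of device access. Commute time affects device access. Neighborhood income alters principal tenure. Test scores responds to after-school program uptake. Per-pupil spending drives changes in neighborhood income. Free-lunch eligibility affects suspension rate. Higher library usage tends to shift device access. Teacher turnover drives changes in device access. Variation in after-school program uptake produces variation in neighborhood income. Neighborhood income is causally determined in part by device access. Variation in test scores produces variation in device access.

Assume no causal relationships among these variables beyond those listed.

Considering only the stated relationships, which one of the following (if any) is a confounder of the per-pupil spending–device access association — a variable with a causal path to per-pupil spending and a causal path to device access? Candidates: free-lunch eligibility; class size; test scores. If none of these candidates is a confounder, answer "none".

none

None of the listed candidates has causal paths to both per-pupil spending and device access in the stated relationships, so none is a common cause.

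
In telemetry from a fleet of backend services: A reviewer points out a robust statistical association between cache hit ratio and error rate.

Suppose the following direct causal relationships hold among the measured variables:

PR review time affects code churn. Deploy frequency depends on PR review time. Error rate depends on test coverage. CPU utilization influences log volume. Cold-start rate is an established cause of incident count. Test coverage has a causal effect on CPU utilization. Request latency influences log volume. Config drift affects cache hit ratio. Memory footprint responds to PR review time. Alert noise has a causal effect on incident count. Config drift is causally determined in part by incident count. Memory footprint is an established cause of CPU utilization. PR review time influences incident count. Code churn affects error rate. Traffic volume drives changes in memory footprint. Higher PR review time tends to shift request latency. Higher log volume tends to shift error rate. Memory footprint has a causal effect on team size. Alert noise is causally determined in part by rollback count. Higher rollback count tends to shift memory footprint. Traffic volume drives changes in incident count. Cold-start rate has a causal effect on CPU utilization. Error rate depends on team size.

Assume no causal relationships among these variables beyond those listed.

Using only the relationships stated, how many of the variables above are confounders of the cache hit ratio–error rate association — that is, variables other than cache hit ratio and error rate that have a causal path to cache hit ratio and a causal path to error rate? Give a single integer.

4

The common causes are: PR review time (to cache hit ratio via PR review time → incident count → config drift → cache hit ratio; to error rate via PR review time → code churn → error rate); cold-start rate (to cache hit ratio via cold-start rate → incident count → config drift → cache hit ratio; to error rate via cold-start rate → CPU utilization → log volume → error rate); rollback count (to cache hit ratio via rollback count → alert noise → incident count → config drift → cache hit ratio; to error rate via rollback count → memory footprint → team size → error rate); traffic volume (to cache hit ratio via traffic volume → incident count → config drift → cache hit ratio; to error rate via traffic volume → memory footprint → team size → error rate).
Every other variable lacks a causal path to at least one of cache hit ratio and error rate.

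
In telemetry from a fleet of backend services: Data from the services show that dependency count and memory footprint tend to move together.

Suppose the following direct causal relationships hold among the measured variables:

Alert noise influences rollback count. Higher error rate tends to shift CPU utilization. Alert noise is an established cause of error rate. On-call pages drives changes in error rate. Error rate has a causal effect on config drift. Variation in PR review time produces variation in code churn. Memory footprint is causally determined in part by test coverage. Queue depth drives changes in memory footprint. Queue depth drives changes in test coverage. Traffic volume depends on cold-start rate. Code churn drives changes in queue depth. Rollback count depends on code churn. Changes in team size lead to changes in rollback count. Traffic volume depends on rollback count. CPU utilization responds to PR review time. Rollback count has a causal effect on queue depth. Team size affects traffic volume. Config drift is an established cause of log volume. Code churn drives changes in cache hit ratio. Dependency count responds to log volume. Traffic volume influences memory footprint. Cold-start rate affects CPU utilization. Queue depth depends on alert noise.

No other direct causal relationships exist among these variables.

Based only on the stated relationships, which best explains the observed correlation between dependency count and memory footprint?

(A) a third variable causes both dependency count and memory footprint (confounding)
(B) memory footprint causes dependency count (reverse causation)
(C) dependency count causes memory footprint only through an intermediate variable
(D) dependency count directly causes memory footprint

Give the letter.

A

Alert noise causes dependency count (alert noise → error rate → config drift → log volume → dependency count) and memory footprint (alert noise → queue depth → memory footprint) — a common cause creating the correlation.
There is no stated path from dependency count to memory footprint or from memory footprint to dependency count, so neither direct nor reverse causation applies.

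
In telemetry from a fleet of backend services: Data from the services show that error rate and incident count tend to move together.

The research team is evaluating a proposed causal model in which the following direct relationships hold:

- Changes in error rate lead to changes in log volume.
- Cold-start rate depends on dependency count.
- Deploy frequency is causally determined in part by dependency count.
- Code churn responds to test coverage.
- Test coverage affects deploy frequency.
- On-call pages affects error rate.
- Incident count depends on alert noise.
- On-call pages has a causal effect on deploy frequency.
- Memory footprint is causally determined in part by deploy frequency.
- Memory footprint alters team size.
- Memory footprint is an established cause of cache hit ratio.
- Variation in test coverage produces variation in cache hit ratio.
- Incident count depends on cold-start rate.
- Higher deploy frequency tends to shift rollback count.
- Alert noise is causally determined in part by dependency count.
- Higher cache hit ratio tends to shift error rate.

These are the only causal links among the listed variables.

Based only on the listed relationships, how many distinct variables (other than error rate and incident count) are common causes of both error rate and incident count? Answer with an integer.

The common causes are: dependency count (to error rate via dependency count → deploy frequency → memory footprint → cache hit ratio → error rate; to incident count via dependency count → cold-start rate → incident count).
Every other variable lacks a causal path to at least one of error rate and incident count.

1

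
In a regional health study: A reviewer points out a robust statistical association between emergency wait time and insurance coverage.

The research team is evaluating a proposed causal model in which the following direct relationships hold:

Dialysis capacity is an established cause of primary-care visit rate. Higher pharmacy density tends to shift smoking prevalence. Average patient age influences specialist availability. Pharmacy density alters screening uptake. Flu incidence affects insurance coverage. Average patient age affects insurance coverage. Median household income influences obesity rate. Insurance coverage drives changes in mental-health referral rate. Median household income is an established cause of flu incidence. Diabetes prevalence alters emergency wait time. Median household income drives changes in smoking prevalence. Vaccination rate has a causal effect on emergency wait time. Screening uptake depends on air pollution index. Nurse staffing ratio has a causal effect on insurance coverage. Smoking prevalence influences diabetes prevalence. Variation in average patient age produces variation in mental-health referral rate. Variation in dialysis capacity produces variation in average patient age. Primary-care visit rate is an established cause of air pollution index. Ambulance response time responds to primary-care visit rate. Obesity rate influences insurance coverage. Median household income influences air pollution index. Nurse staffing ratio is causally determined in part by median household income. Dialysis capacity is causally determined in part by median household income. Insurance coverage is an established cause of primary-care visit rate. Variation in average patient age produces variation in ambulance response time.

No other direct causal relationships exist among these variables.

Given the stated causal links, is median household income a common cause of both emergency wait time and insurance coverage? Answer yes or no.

yes

Median household income has a causal path to emergency wait time (median household income → smoking prevalence → diabetes prevalence → emergency wait time) and to insurance coverage (median household income → obesity rate → insurance coverage), so it is a common cause of both — a confounder.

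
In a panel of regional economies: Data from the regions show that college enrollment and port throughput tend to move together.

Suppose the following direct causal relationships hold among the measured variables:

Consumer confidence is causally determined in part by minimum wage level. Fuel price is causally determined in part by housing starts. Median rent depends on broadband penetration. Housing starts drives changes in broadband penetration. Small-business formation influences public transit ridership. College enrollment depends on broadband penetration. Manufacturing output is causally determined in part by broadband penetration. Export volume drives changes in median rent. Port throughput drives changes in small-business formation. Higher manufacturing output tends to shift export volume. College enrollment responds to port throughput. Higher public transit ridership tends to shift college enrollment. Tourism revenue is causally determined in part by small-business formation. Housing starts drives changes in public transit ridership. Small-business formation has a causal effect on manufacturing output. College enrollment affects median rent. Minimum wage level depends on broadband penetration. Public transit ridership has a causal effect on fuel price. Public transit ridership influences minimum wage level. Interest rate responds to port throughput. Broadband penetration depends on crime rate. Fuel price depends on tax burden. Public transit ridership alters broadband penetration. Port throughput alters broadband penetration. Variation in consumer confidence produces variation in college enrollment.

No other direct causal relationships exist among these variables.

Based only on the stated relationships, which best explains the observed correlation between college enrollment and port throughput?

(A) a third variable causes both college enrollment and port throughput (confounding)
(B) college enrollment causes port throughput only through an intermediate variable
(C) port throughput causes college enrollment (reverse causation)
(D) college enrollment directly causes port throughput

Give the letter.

C

The stated link runs port throughput → college enrollment; college enrollment has no causal path to port throughput. No variable causes both, so confounding is ruled out. The correlation reflects reverse causation.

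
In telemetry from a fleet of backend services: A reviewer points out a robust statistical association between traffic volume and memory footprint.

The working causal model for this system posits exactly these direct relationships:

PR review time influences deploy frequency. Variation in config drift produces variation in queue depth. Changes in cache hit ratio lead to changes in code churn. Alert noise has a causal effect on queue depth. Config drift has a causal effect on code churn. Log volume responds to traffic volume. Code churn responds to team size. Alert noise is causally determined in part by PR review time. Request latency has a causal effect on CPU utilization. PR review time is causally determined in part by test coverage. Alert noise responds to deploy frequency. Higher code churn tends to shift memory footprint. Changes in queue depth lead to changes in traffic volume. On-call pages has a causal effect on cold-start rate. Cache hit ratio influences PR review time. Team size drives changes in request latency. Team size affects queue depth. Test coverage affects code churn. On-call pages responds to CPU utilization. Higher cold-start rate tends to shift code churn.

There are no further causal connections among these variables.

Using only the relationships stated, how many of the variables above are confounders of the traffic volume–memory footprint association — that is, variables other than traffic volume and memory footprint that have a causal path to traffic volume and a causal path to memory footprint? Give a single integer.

The common causes are: cache hit ratio (to traffic volume via cache hit ratio → PR review time → alert noise → queue depth → traffic volume; to memory footprint via cache hit ratio → code churn → memory footprint); config drift (to traffic volume via config drift → queue depth → traffic volume; to memory footprint via config drift → code churn → memory footprint); team size (to traffic volume via team size → queue depth → traffic volume; to memory footprint via team size → code churn → memory footprint); test coverage (to traffic volume via test coverage → PR review time → alert noise → queue depth → traffic volume; to memory footprint via test coverage → code churn → memory footprint).
Every other variable lacks a causal path to at least one of traffic volume and memory footprint.

4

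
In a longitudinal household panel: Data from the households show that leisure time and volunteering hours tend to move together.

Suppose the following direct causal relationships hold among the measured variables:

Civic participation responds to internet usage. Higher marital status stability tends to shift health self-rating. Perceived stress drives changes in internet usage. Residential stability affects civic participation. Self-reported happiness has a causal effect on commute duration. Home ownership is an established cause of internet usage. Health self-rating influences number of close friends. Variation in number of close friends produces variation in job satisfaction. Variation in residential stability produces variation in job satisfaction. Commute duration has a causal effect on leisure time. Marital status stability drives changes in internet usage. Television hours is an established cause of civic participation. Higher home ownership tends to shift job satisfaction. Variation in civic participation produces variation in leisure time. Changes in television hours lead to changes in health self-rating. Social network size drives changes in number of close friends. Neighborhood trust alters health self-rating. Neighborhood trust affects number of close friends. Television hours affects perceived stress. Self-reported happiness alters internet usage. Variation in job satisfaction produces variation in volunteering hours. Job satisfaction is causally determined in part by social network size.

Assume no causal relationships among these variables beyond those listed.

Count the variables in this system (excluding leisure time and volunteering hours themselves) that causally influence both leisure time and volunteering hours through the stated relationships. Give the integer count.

4

The common causes are: home ownership (to leisure time via home ownership → internet usage → civic participation → leisure time; to volunteering hours via home ownership → job satisfaction → volunteering hours); marital status stability (to leisure time via marital status stability → internet usage → civic participation → leisure time; to volunteering hours via marital status stability → health self-rating → number of close friends → job satisfaction → volunteering hours); residential stability (to leisure time via residential stability → civic participation → leisure time; to volunteering hours via residential stability → job satisfaction → volunteering hours); television hours (to leisure time via television hours → civic participation → leisure time; to volunteering hours via television hours → health self-rating → number of close friends → job satisfaction → volunteering hours).
Every other variable lacks a causal path to at least one of leisure time and volunteering hours.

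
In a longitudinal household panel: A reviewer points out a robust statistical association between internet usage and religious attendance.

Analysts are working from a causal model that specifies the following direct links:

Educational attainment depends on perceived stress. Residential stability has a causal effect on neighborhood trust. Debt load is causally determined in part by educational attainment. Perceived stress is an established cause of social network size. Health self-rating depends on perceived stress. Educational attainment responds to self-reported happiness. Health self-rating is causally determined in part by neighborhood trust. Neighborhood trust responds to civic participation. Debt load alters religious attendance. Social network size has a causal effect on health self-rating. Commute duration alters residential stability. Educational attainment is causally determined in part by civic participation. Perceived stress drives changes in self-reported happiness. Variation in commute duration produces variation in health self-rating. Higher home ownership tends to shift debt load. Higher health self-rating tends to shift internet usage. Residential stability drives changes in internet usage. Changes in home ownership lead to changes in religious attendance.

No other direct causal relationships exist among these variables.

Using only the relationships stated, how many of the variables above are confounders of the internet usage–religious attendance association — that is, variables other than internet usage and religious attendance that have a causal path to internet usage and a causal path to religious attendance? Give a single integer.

2

The common causes are: civic participation (to internet usage via civic participation → neighborhood trust → health self-rating → internet usage; to religious attendance via civic participation → educational attainment → debt load → religious attendance); perceived stress (to internet usage via perceived stress → health self-rating → internet usage; to religious attendance via perceived stress → educational attainment → debt load → religious attendance).
Every other variable lacks a causal path to at least one of internet usage and religious attendance.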